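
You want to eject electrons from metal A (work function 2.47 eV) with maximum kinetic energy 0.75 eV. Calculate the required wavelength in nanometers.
385.04 nm

From Einstein's equation: KE_max = hc/λ - φ

Rearranging for λ:
hc/λ = KE_max + φ
λ = hc/(KE_max + φ)

Required photon energy:
E_photon = KE_max + φ = 0.75 + 2.47 = 3.22 eV

Required wavelength:
λ = hc/E_photon = (6.626×10⁻³⁴)(3×10⁸) / (3.22 × 1.602×10⁻¹⁹)
λ = 385.04 nm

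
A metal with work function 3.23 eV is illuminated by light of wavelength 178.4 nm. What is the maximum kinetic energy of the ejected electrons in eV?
3.7198 eV

Using Einstein's photoelectric equation: KE_max = hf - φ = hc/λ - φ

First, calculate the photon energy:
E_photon = hc/λ = (6.626×10⁻³⁴ J·s)(3×10⁸ m/s) / (178.4×10⁻⁹ m)
E_photon = 6.9498 eV

Then, the maximum kinetic energy:
KE_max = E_photon - φ = 6.9498 eV - 3.23 eV = 3.7198 eV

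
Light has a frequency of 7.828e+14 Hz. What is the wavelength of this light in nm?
382.97 nm

Using the wave equation: c = fλ

Solving for wavelength:
λ = c/f = (3×10⁸ m/s) / (7.828e+14 Hz)
λ = 382.97 nm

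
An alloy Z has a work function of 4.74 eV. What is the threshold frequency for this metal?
1.1461e+15 Hz

The threshold frequency is when the photon energy equals the work function:
hf₀ = φ

Solving for f₀:
f₀ = φ/h = (4.74 eV × 1.602×10⁻¹⁹ J/eV) / (6.626×10⁻³⁴ J·s)
f₀ = 1.1461e+15 Hz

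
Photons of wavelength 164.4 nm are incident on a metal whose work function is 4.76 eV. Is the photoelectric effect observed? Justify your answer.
Yes

For photoemission, the photon energy must exceed the work function.

Photon energy: E = hc/λ = 7.5416 eV
Work function: φ = 4.76 eV

Since E_photon (7.5416 eV) > φ (4.76 eV), photoemission WILL occur.
The threshold wavelength is λ₀ = hc/φ = 260.5 nm.
Since 164.4 nm < 260.5 nm, the light has sufficient energy.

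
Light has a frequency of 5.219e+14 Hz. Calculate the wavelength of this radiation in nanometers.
574.43 nm

Using the wave equation: c = fλ

Solving for wavelength:
λ = c/f = (3×10⁸ m/s) / (5.219e+14 Hz)
λ = 574.43 nm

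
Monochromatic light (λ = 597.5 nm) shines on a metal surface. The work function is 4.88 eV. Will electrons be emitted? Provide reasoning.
No

For photoemission, the photon energy must exceed the work function.

Photon energy: E = hc/λ = 2.0750 eV
Work function: φ = 4.88 eV

Since E_photon (2.0750 eV) < φ (4.88 eV), photoemission will NOT occur.
The threshold wavelength is λ₀ = hc/φ = 254.1 nm.
Since 597.5 nm > 254.1 nm, the photons lack sufficient energy.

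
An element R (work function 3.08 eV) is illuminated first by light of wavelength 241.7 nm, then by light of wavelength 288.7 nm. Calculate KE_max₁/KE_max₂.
1.6876

Using Einstein's equation: KE_max = hc/λ - φ

For λ₁ = 241.7 nm:
E₁ = hc/λ₁ = 5.1297 eV
KE₁ = E₁ - φ = 5.1297 - 3.08 = 2.0497 eV

For λ₂ = 288.7 nm:
E₂ = hc/λ₂ = 4.2946 eV
KE₂ = E₂ - φ = 4.2946 - 3.08 = 1.2146 eV

Ratio: KE₁/KE₂ = 2.0497/1.2146 = 1.6876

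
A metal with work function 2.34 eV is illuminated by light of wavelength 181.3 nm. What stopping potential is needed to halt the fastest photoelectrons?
4.4986 V

The stopping potential V_s satisfies: eV_s = KE_max

First, find KE_max using Einstein's equation:
E_photon = hc/λ = 6.8386 eV
KE_max = E_photon - φ = 6.8386 - 2.34 = 4.4986 eV

Since eV_s = KE_max:
V_s = KE_max/e = 4.4986 V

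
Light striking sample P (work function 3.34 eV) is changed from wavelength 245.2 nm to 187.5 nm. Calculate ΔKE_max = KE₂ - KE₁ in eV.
1.5560 eV

Using Einstein's equation: KE_max = hc/λ - φ

For λ₁ = 245.2 nm:
KE₁ = hc/λ₁ - φ = 5.0565 - 3.34 = 1.7165 eV

For λ₂ = 187.5 nm:
KE₂ = hc/λ₂ - φ = 6.6125 - 3.34 = 3.2725 eV

Change in KE:
ΔKE = KE₂ - KE₁ = 3.2725 - 1.7165 = 1.5560 eV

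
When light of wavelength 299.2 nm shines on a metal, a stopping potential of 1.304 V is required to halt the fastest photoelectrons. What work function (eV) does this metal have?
2.84 eV

The stopping potential gives the maximum kinetic energy: KE_max = eV_s = 1.304 eV

From Einstein's photoelectric equation: KE_max = hc/λ - φ
Rearranging: φ = hc/λ - KE_max

Calculate photon energy:
E_photon = hc/λ = (6.626×10⁻³⁴ J·s)(3×10⁸ m/s) / (299.2×10⁻⁹ m) = 4.1439 eV

Therefore:
φ = 4.1439 - 1.304 = 2.84 eV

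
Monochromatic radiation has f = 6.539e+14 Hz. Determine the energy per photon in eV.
2.7043 eV

Using E = hf:

E = hf = (6.626×10⁻³⁴ J·s)(6.539e+14 Hz)
E = 2.7043 eV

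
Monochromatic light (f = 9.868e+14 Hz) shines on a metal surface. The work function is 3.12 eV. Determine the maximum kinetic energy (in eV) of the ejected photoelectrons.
0.9611 eV

Using Einstein's photoelectric equation: KE_max = hf - φ

First, calculate the photon energy:
E_photon = hf = (6.626×10⁻³⁴ J·s)(9.868e+14 Hz)
E_photon = 4.0811 eV

Then, the maximum kinetic energy:
KE_max = E_photon - φ = 4.0811 eV - 3.12 eV = 0.9611 eV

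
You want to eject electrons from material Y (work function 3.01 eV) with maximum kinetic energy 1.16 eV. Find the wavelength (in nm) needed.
297.32 nm

From Einstein's equation: KE_max = hc/λ - φ

Rearranging for λ:
hc/λ = KE_max + φ
λ = hc/(KE_max + φ)

Required photon energy:
E_photon = KE_max + φ = 1.16 + 3.01 = 4.17 eV

Required wavelength:
λ = hc/E_photon = (6.626×10⁻³⁴)(3×10⁸) / (4.17 × 1.602×10⁻¹⁹)
λ = 297.32 nm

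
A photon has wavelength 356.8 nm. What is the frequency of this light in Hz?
8.4023e+14 Hz

Using the wave equation: c = fλ

Solving for frequency:
f = c/λ = (3×10⁸ m/s) / (356.8×10⁻⁹ m)
f = 8.4023e+14 Hz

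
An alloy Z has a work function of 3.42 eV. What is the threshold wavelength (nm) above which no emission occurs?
362.53 nm

The threshold wavelength is when the photon energy equals the work function:
hc/λ₀ = φ

Solving for λ₀:
λ₀ = hc/φ = (6.626×10⁻³⁴ J·s)(3×10⁸ m/s) / (3.42 eV × 1.602×10⁻¹⁹ J/eV)
λ₀ = 362.53 nm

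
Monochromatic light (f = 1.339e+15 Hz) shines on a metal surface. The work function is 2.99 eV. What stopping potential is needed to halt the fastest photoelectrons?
2.5477 V

The stopping potential V_s satisfies: eV_s = KE_max

First, find KE_max using Einstein's equation:
E_photon = hf = (6.626×10⁻³⁴ J·s)(1.339e+15 Hz) = 5.5377 eV
KE_max = E_photon - φ = 5.5377 - 2.99 = 2.5477 eV

Since eV_s = KE_max:
V_s = KE_max/e = 2.5477 V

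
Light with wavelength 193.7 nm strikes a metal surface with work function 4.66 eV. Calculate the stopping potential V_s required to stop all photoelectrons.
1.7408 V

The stopping potential V_s satisfies: eV_s = KE_max

First, find KE_max using Einstein's equation:
E_photon = hc/λ = 6.4008 eV
KE_max = E_photon - φ = 6.4008 - 4.66 = 1.7408 eV

Since eV_s = KE_max:
V_s = KE_max/e = 1.7408 V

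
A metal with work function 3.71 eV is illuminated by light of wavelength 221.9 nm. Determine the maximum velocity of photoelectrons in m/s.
8.1265e+05 m/s

First, find the maximum kinetic energy:
E_photon = hc/λ = 5.5874 eV
KE_max = E_photon - φ = 5.5874 - 3.71 = 1.8774 eV

Convert to Joules: KE_max = 1.8774 × 1.602×10⁻¹⁹ J = 3.0079e-19 J

Then use KE = ½mv² to find velocity:
v = √(2·KE/m) = √(2 × 3.0079e-19 J / 9.109e-31 kg)
v = 8.1265e+05 m/s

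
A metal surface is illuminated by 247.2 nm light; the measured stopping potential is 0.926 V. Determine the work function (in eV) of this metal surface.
4.09 eV

The stopping potential gives the maximum kinetic energy: KE_max = eV_s = 0.926 eV

From Einstein's photoelectric equation: KE_max = hc/λ - φ
Rearranging: φ = hc/λ - KE_max

Calculate photon energy:
E_photon = hc/λ = (6.626×10⁻³⁴ J·s)(3×10⁸ m/s) / (247.2×10⁻⁹ m) = 5.0155 eV

Therefore:
φ = 5.0155 - 0.926 = 4.09 eV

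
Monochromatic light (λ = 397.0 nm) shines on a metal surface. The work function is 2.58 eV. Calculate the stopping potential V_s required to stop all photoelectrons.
0.5430 V

The stopping potential V_s satisfies: eV_s = KE_max

First, find KE_max using Einstein's equation:
E_photon = hc/λ = 3.1230 eV
KE_max = E_photon - φ = 3.1230 - 2.58 = 0.5430 eV

Since eV_s = KE_max:
V_s = KE_max/e = 0.5430 V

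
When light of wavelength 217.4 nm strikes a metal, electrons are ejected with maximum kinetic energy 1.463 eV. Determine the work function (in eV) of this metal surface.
4.24 eV

From Einstein's photoelectric equation: KE_max = hf - φ = hc/λ - φ

Rearranging for φ:
φ = hc/λ - KE_max

Calculate photon energy:
E_photon = hc/λ = 5.7030 eV

Therefore:
φ = 5.7030 - 1.463 = 4.24 eV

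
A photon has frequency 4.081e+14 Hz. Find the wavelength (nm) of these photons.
734.61 nm

Using the wave equation: c = fλ

Solving for wavelength:
λ = c/f = (3×10⁸ m/s) / (4.081e+14 Hz)
λ = 734.61 nm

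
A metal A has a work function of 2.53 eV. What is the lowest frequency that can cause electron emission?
6.1175e+14 Hz

The threshold frequency is when the photon energy equals the work function:
hf₀ = φ

Solving for f₀:
f₀ = φ/h = (2.53 eV × 1.602×10⁻¹⁹ J/eV) / (6.626×10⁻³⁴ J·s)
f₀ = 6.1175e+14 Hz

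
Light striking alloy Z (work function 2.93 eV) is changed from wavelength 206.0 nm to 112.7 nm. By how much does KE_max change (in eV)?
4.9826 eV

Using Einstein's equation: KE_max = hc/λ - φ

For λ₁ = 206.0 nm:
KE₁ = hc/λ₁ - φ = 6.0187 - 2.93 = 3.0887 eV

For λ₂ = 112.7 nm:
KE₂ = hc/λ₂ - φ = 11.0013 - 2.93 = 8.0713 eV

Change in KE:
ΔKE = KE₂ - KE₁ = 8.0713 - 3.0887 = 4.9826 eV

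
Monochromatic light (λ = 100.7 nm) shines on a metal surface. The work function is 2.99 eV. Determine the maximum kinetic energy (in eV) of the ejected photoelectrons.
9.3222 eV

Using Einstein's photoelectric equation: KE_max = hf - φ = hc/λ - φ

First, calculate the photon energy:
E_photon = hc/λ = (6.626×10⁻³⁴ J·s)(3×10⁸ m/s) / (100.7×10⁻⁹ m)
E_photon = 12.3122 eV

Then, the maximum kinetic energy:
KE_max = E_photon - φ = 12.3122 eV - 2.99 eV = 9.3222 eV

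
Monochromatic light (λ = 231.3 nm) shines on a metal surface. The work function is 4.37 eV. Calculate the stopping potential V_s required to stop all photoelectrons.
0.9903 V

The stopping potential V_s satisfies: eV_s = KE_max

First, find KE_max using Einstein's equation:
E_photon = hc/λ = 5.3603 eV
KE_max = E_photon - φ = 5.3603 - 4.37 = 0.9903 eV

Since eV_s = KE_max:
V_s = KE_max/e = 0.9903 V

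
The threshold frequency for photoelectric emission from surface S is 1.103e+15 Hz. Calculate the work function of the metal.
4.56 eV

At the threshold frequency, photon energy equals work function:
φ = hf₀

Calculating:
φ = (6.626×10⁻³⁴ J·s)(1.103e+15 Hz)
φ = 4.56 eV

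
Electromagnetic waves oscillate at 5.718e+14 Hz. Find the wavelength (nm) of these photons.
524.30 nm

Using the wave equation: c = fλ

Solving for wavelength:
λ = c/f = (3×10⁸ m/s) / (5.718e+14 Hz)
λ = 524.30 nm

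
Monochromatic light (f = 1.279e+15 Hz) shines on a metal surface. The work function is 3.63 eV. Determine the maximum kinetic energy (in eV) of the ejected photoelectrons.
1.6595 eV

Using Einstein's photoelectric equation: KE_max = hf - φ

First, calculate the photon energy:
E_photon = hf = (6.626×10⁻³⁴ J·s)(1.279e+15 Hz)
E_photon = 5.2895 eV

Then, the maximum kinetic energy:
KE_max = E_photon - φ = 5.2895 eV - 3.63 eV = 1.6595 eV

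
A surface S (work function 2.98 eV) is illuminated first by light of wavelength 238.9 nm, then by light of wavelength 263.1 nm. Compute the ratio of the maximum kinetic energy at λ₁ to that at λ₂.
1.2755

Using Einstein's equation: KE_max = hc/λ - φ

For λ₁ = 238.9 nm:
E₁ = hc/λ₁ = 5.1898 eV
KE₁ = E₁ - φ = 5.1898 - 2.98 = 2.2098 eV

For λ₂ = 263.1 nm:
E₂ = hc/λ₂ = 4.7124 eV
KE₂ = E₂ - φ = 4.7124 - 2.98 = 1.7324 eV

Ratio: KE₁/KE₂ = 2.2098/1.7324 = 1.2755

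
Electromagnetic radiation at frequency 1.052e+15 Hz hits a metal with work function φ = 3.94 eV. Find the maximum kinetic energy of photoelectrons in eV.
0.4107 eV

Using Einstein's photoelectric equation: KE_max = hf - φ

First, calculate the photon energy:
E_photon = hf = (6.626×10⁻³⁴ J·s)(1.052e+15 Hz)
E_photon = 4.3507 eV

Then, the maximum kinetic energy:
KE_max = E_photon - φ = 4.3507 eV - 3.94 eV = 0.4107 eV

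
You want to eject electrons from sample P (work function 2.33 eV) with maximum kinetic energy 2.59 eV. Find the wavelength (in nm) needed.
252.00 nm

From Einstein's equation: KE_max = hc/λ - φ

Rearranging for λ:
hc/λ = KE_max + φ
λ = hc/(KE_max + φ)

Required photon energy:
E_photon = KE_max + φ = 2.59 + 2.33 = 4.92 eV

Required wavelength:
λ = hc/E_photon = (6.626×10⁻³⁴)(3×10⁸) / (4.92 × 1.602×10⁻¹⁹)
λ = 252.00 nm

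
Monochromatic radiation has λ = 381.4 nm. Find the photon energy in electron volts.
3.2508 eV

Using E = hf = hc/λ:

E = hc/λ = (6.626×10⁻³⁴ J·s)(3×10⁸ m/s) / (381.4×10⁻⁹ m)
E = 3.2508 eV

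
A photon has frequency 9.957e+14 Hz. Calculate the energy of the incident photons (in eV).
4.1179 eV

Using E = hf:

E = hf = (6.626×10⁻³⁴ J·s)(9.957e+14 Hz)
E = 4.1179 eV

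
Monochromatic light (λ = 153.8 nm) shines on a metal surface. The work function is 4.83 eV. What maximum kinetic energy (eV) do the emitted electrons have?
3.2314 eV

Using Einstein's photoelectric equation: KE_max = hf - φ = hc/λ - φ

First, calculate the photon energy:
E_photon = hc/λ = (6.626×10⁻³⁴ J·s)(3×10⁸ m/s) / (153.8×10⁻⁹ m)
E_photon = 8.0614 eV

Then, the maximum kinetic energy:
KE_max = E_photon - φ = 8.0614 eV - 4.83 eV = 3.2314 eV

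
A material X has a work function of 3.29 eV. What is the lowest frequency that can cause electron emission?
7.9552e+14 Hz

The threshold frequency is when the photon energy equals the work function:
hf₀ = φ

Solving for f₀:
f₀ = φ/h = (3.29 eV × 1.602×10⁻¹⁹ J/eV) / (6.626×10⁻³⁴ J·s)
f₀ = 7.9552e+14 Hz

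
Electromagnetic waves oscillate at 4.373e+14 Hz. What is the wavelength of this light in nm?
685.55 nm

Using the wave equation: c = fλ

Solving for wavelength:
λ = c/f = (3×10⁸ m/s) / (4.373e+14 Hz)
λ = 685.55 nm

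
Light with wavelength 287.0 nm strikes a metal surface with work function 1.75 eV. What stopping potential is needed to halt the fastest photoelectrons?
2.5700 V

The stopping potential V_s satisfies: eV_s = KE_max

First, find KE_max using Einstein's equation:
E_photon = hc/λ = 4.3200 eV
KE_max = E_photon - φ = 4.3200 - 1.75 = 2.5700 eV

Since eV_s = KE_max:
V_s = KE_max/e = 2.5700 V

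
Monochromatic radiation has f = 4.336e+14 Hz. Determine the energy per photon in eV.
1.7932 eV

Using E = hf:

E = hf = (6.626×10⁻³⁴ J·s)(4.336e+14 Hz)
E = 1.7932 eV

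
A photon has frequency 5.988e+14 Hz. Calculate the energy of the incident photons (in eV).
2.4764 eV

Using E = hf:

E = hf = (6.626×10⁻³⁴ J·s)(5.988e+14 Hz)
E = 2.4764 eV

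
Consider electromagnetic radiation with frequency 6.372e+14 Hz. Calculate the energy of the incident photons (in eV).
2.6352 eV

Using E = hf:

E = hf = (6.626×10⁻³⁴ J·s)(6.372e+14 Hz)
E = 2.6352 eV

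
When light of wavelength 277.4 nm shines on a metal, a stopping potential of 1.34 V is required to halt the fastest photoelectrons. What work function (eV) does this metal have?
3.13 eV

The stopping potential gives the maximum kinetic energy: KE_max = eV_s = 1.34 eV

From Einstein's photoelectric equation: KE_max = hc/λ - φ
Rearranging: φ = hc/λ - KE_max

Calculate photon energy:
E_photon = hc/λ = (6.626×10⁻³⁴ J·s)(3×10⁸ m/s) / (277.4×10⁻⁹ m) = 4.4695 eV

Therefore:
φ = 4.4695 - 1.34 = 3.13 eV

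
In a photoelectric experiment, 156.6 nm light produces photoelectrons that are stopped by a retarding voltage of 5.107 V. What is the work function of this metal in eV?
2.81 eV

The stopping potential gives the maximum kinetic energy: KE_max = eV_s = 5.107 eV

From Einstein's photoelectric equation: KE_max = hc/λ - φ
Rearranging: φ = hc/λ - KE_max

Calculate photon energy:
E_photon = hc/λ = (6.626×10⁻³⁴ J·s)(3×10⁸ m/s) / (156.6×10⁻⁹ m) = 7.9173 eV

Therefore:
φ = 7.9173 - 5.107 = 2.81 eV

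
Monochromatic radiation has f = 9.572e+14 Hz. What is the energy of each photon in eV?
3.9587 eV

Using E = hf:

E = hf = (6.626×10⁻³⁴ J·s)(9.572e+14 Hz)
E = 3.9587 eV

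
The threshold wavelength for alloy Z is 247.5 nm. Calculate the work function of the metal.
5.01 eV

At the threshold wavelength, photon energy equals work function:
φ = hc/λ₀

Calculating:
φ = (6.626×10⁻³⁴ J·s)(3×10⁸ m/s) / (247.5×10⁻⁹ m)
φ = 5.01 eV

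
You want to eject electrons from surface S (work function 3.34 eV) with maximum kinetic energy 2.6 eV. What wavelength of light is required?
208.73 nm

From Einstein's equation: KE_max = hc/λ - φ

Rearranging for λ:
hc/λ = KE_max + φ
λ = hc/(KE_max + φ)

Required photon energy:
E_photon = KE_max + φ = 2.6 + 3.34 = 5.94 eV

Required wavelength:
λ = hc/E_photon = (6.626×10⁻³⁴)(3×10⁸) / (5.94 × 1.602×10⁻¹⁹)
λ = 208.73 nm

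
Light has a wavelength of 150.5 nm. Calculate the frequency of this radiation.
1.9920e+15 Hz

Using the wave equation: c = fλ

Solving for frequency:
f = c/λ = (3×10⁸ m/s) / (150.5×10⁻⁹ m)
f = 1.9920e+15 Hz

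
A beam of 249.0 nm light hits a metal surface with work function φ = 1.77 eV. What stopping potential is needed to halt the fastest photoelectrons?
3.2093 V

The stopping potential V_s satisfies: eV_s = KE_max

First, find KE_max using Einstein's equation:
E_photon = hc/λ = 4.9793 eV
KE_max = E_photon - φ = 4.9793 - 1.77 = 3.2093 eV

Since eV_s = KE_max:
V_s = KE_max/e = 3.2093 V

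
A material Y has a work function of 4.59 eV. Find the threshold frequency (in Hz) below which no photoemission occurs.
1.1099e+15 Hz

The threshold frequency is when the photon energy equals the work function:
hf₀ = φ

Solving for f₀:
f₀ = φ/h = (4.59 eV × 1.602×10⁻¹⁹ J/eV) / (6.626×10⁻³⁴ J·s)
f₀ = 1.1099e+15 Hz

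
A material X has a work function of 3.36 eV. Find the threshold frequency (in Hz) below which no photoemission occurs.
8.1244e+14 Hz

The threshold frequency is when the photon energy equals the work function:
hf₀ = φ

Solving for f₀:
f₀ = φ/h = (3.36 eV × 1.602×10⁻¹⁹ J/eV) / (6.626×10⁻³⁴ J·s)
f₀ = 8.1244e+14 Hz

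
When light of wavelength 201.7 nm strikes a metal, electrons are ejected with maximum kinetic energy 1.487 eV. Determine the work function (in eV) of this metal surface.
4.66 eV

From Einstein's photoelectric equation: KE_max = hf - φ = hc/λ - φ

Rearranging for φ:
φ = hc/λ - KE_max

Calculate photon energy:
E_photon = hc/λ = 6.1470 eV

Therefore:
φ = 6.1470 - 1.487 = 4.66 eV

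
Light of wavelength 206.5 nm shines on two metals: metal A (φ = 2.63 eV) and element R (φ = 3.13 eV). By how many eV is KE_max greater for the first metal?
0.5000 eV

Using KE_max = hc/λ - φ for each metal:

Photon energy: E = hc/λ = 6.0041 eV

For metal A (φ₁ = 2.63 eV):
KE₁ = E - φ₁ = 6.0041 - 2.63 = 3.3741 eV

For element R (φ₂ = 3.13 eV):
KE₂ = E - φ₂ = 6.0041 - 3.13 = 2.8741 eV

Difference:
ΔKE = KE₁ - KE₂ = 3.3741 - 2.8741 = 0.5000 eV

Note: The difference equals the difference in work functions: 3.13 - 2.63 = 0.50 eV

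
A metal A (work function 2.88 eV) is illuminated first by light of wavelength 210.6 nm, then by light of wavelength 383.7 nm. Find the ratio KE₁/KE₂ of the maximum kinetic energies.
8.5607

Using Einstein's equation: KE_max = hc/λ - φ

For λ₁ = 210.6 nm:
E₁ = hc/λ₁ = 5.8872 eV
KE₁ = E₁ - φ = 5.8872 - 2.88 = 3.0072 eV

For λ₂ = 383.7 nm:
E₂ = hc/λ₂ = 3.2313 eV
KE₂ = E₂ - φ = 3.2313 - 2.88 = 0.3513 eV

Ratio: KE₁/KE₂ = 3.0072/0.3513 = 8.5607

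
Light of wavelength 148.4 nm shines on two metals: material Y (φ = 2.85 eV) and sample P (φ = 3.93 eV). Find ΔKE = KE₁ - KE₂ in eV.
1.0800 eV

Using KE_max = hc/λ - φ for each metal:

Photon energy: E = hc/λ = 8.3547 eV

For material Y (φ₁ = 2.85 eV):
KE₁ = E - φ₁ = 8.3547 - 2.85 = 5.5047 eV

For sample P (φ₂ = 3.93 eV):
KE₂ = E - φ₂ = 8.3547 - 3.93 = 4.4247 eV

Difference:
ΔKE = KE₁ - KE₂ = 5.5047 - 4.4247 = 1.0800 eV

Note: The difference equals the difference in work functions: 3.93 - 2.85 = 1.08 eV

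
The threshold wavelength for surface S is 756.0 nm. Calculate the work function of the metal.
1.64 eV

At the threshold wavelength, photon energy equals work function:
φ = hc/λ₀

Calculating:
φ = (6.626×10⁻³⁴ J·s)(3×10⁸ m/s) / (756.0×10⁻⁹ m)
φ = 1.64 eV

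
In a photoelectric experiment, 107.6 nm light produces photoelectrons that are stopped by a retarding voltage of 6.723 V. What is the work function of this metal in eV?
4.80 eV

The stopping potential gives the maximum kinetic energy: KE_max = eV_s = 6.723 eV

From Einstein's photoelectric equation: KE_max = hc/λ - φ
Rearranging: φ = hc/λ - KE_max

Calculate photon energy:
E_photon = hc/λ = (6.626×10⁻³⁴ J·s)(3×10⁸ m/s) / (107.6×10⁻⁹ m) = 11.5227 eV

Therefore:
φ = 11.5227 - 6.723 = 4.80 eV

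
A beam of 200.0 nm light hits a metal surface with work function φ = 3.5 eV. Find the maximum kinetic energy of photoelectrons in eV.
2.6992 eV

Using Einstein's photoelectric equation: KE_max = hf - φ = hc/λ - φ

First, calculate the photon energy:
E_photon = hc/λ = (6.626×10⁻³⁴ J·s)(3×10⁸ m/s) / (200.0×10⁻⁹ m)
E_photon = 6.1992 eV

Then, the maximum kinetic energy:
KE_max = E_photon - φ = 6.1992 eV - 3.5 eV = 2.6992 eV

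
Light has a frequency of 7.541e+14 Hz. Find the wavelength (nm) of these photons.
397.55 nm

Using the wave equation: c = fλ

Solving for wavelength:
λ = c/f = (3×10⁸ m/s) / (7.541e+14 Hz)
λ = 397.55 nm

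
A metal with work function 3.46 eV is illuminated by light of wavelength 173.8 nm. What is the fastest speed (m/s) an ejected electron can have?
1.1368e+06 m/s

First, find the maximum kinetic energy:
E_photon = hc/λ = 7.1337 eV
KE_max = E_photon - φ = 7.1337 - 3.46 = 3.6737 eV

Convert to Joules: KE_max = 3.6737 × 1.602×10⁻¹⁹ J = 5.8860e-19 J

Then use KE = ½mv² to find velocity:
v = √(2·KE/m) = √(2 × 5.8860e-19 J / 9.109e-31 kg)
v = 1.1368e+06 m/s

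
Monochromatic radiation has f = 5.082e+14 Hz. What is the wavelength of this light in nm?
589.91 nm

Using the wave equation: c = fλ

Solving for wavelength:
λ = c/f = (3×10⁸ m/s) / (5.082e+14 Hz)
λ = 589.91 nm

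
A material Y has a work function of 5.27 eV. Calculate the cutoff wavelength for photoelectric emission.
235.26 nm

The threshold wavelength is when the photon energy equals the work function:
hc/λ₀ = φ

Solving for λ₀:
λ₀ = hc/φ = (6.626×10⁻³⁴ J·s)(3×10⁸ m/s) / (5.27 eV × 1.602×10⁻¹⁹ J/eV)
λ₀ = 235.26 nm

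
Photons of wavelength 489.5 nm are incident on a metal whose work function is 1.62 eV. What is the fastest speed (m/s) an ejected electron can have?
5.6667e+05 m/s

First, find the maximum kinetic energy:
E_photon = hc/λ = 2.5329 eV
KE_max = E_photon - φ = 2.5329 - 1.62 = 0.9129 eV

Convert to Joules: KE_max = 0.9129 × 1.602×10⁻¹⁹ J = 1.4626e-19 J

Then use KE = ½mv² to find velocity:
v = √(2·KE/m) = √(2 × 1.4626e-19 J / 9.109e-31 kg)
v = 5.6667e+05 m/s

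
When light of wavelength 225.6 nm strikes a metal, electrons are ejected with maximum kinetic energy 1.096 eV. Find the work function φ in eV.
4.40 eV

From Einstein's photoelectric equation: KE_max = hf - φ = hc/λ - φ

Rearranging for φ:
φ = hc/λ - KE_max

Calculate photon energy:
E_photon = hc/λ = 5.4958 eV

Therefore:
φ = 5.4958 - 1.096 = 4.40 eV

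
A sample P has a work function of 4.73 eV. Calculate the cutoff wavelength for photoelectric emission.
262.12 nm

The threshold wavelength is when the photon energy equals the work function:
hc/λ₀ = φ

Solving for λ₀:
λ₀ = hc/φ = (6.626×10⁻³⁴ J·s)(3×10⁸ m/s) / (4.73 eV × 1.602×10⁻¹⁹ J/eV)
λ₀ = 262.12 nm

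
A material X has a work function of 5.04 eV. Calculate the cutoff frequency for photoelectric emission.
1.2187e+15 Hz

The threshold frequency is when the photon energy equals the work function:
hf₀ = φ

Solving for f₀:
f₀ = φ/h = (5.04 eV × 1.602×10⁻¹⁹ J/eV) / (6.626×10⁻³⁴ J·s)
f₀ = 1.2187e+15 Hz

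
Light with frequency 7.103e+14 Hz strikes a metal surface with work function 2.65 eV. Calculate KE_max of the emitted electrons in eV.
0.2876 eV

Using Einstein's photoelectric equation: KE_max = hf - φ

First, calculate the photon energy:
E_photon = hf = (6.626×10⁻³⁴ J·s)(7.103e+14 Hz)
E_photon = 2.9376 eV

Then, the maximum kinetic energy:
KE_max = E_photon - φ = 2.9376 eV - 2.65 eV = 0.2876 eV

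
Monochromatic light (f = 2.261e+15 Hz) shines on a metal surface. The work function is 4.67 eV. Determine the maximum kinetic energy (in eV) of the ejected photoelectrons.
4.6807 eV

Using Einstein's photoelectric equation: KE_max = hf - φ

First, calculate the photon energy:
E_photon = hf = (6.626×10⁻³⁴ J·s)(2.261e+15 Hz)
E_photon = 9.3507 eV

Then, the maximum kinetic energy:
KE_max = E_photon - φ = 9.3507 eV - 4.67 eV = 4.6807 eV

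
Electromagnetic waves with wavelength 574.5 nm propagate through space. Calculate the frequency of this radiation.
5.2183e+14 Hz

Using the wave equation: c = fλ

Solving for frequency:
f = c/λ = (3×10⁸ m/s) / (574.5×10⁻⁹ m)
f = 5.2183e+14 Hz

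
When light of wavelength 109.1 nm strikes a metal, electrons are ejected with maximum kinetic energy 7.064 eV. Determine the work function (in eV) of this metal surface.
4.30 eV

From Einstein's photoelectric equation: KE_max = hf - φ = hc/λ - φ

Rearranging for φ:
φ = hc/λ - KE_max

Calculate photon energy:
E_photon = hc/λ = 11.3643 eV

Therefore:
φ = 11.3643 - 7.064 = 4.30 eV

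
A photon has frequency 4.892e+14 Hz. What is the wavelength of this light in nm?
612.82 nm

Using the wave equation: c = fλ

Solving for wavelength:
λ = c/f = (3×10⁸ m/s) / (4.892e+14 Hz)
λ = 612.82 nm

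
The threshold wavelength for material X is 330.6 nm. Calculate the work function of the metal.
3.75 eV

At the threshold wavelength, photon energy equals work function:
φ = hc/λ₀

Calculating:
φ = (6.626×10⁻³⁴ J·s)(3×10⁸ m/s) / (330.6×10⁻⁹ m)
φ = 3.75 eV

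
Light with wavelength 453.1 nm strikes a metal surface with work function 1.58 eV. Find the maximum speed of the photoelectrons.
6.3778e+05 m/s

First, find the maximum kinetic energy:
E_photon = hc/λ = 2.7364 eV
KE_max = E_photon - φ = 2.7364 - 1.58 = 1.1564 eV

Convert to Joules: KE_max = 1.1564 × 1.602×10⁻¹⁹ J = 1.8527e-19 J

Then use KE = ½mv² to find velocity:
v = √(2·KE/m) = √(2 × 1.8527e-19 J / 9.109e-31 kg)
v = 6.3778e+05 m/s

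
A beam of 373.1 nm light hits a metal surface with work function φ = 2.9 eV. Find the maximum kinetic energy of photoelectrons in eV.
0.4231 eV

Using Einstein's photoelectric equation: KE_max = hf - φ = hc/λ - φ

First, calculate the photon energy:
E_photon = hc/λ = (6.626×10⁻³⁴ J·s)(3×10⁸ m/s) / (373.1×10⁻⁹ m)
E_photon = 3.3231 eV

Then, the maximum kinetic energy:
KE_max = E_photon - φ = 3.3231 eV - 2.9 eV = 0.4231 eV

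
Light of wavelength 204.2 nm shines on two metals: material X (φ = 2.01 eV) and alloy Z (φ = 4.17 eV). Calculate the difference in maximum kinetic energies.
2.1600 eV

Using KE_max = hc/λ - φ for each metal:

Photon energy: E = hc/λ = 6.0717 eV

For material X (φ₁ = 2.01 eV):
KE₁ = E - φ₁ = 6.0717 - 2.01 = 4.0617 eV

For alloy Z (φ₂ = 4.17 eV):
KE₂ = E - φ₂ = 6.0717 - 4.17 = 1.9017 eV

Difference:
ΔKE = KE₁ - KE₂ = 4.0617 - 1.9017 = 2.1600 eV

Note: The difference equals the difference in work functions: 4.17 - 2.01 = 2.16 eV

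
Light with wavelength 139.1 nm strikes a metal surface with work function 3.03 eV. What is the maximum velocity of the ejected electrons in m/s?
1.4386e+06 m/s

First, find the maximum kinetic energy:
E_photon = hc/λ = 8.9133 eV
KE_max = E_photon - φ = 8.9133 - 3.03 = 5.8833 eV

Convert to Joules: KE_max = 5.8833 × 1.602×10⁻¹⁹ J = 9.4261e-19 J

Then use KE = ½mv² to find velocity:
v = √(2·KE/m) = √(2 × 9.4261e-19 J / 9.109e-31 kg)
v = 1.4386e+06 m/s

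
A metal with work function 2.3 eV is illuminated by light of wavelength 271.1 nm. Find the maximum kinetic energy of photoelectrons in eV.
2.2734 eV

Using Einstein's photoelectric equation: KE_max = hf - φ = hc/λ - φ

First, calculate the photon energy:
E_photon = hc/λ = (6.626×10⁻³⁴ J·s)(3×10⁸ m/s) / (271.1×10⁻⁹ m)
E_photon = 4.5734 eV

Then, the maximum kinetic energy:
KE_max = E_photon - φ = 4.5734 eV - 2.3 eV = 2.2734 eV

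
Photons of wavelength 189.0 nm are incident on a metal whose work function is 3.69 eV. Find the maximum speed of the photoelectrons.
1.0048e+06 m/s

First, find the maximum kinetic energy:
E_photon = hc/λ = 6.5600 eV
KE_max = E_photon - φ = 6.5600 - 3.69 = 2.8700 eV

Convert to Joules: KE_max = 2.8700 × 1.602×10⁻¹⁹ J = 4.5983e-19 J

Then use KE = ½mv² to find velocity:
v = √(2·KE/m) = √(2 × 4.5983e-19 J / 9.109e-31 kg)
v = 1.0048e+06 m/s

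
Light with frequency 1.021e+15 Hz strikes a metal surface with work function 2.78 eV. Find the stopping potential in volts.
1.4425 V

The stopping potential V_s satisfies: eV_s = KE_max

First, find KE_max using Einstein's equation:
E_photon = hf = (6.626×10⁻³⁴ J·s)(1.021e+15 Hz) = 4.2225 eV
KE_max = E_photon - φ = 4.2225 - 2.78 = 1.4425 eV

Since eV_s = KE_max:
V_s = KE_max/e = 1.4425 V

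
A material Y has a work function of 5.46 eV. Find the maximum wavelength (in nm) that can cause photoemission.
227.08 nm

The threshold wavelength is when the photon energy equals the work function:
hc/λ₀ = φ

Solving for λ₀:
λ₀ = hc/φ = (6.626×10⁻³⁴ J·s)(3×10⁸ m/s) / (5.46 eV × 1.602×10⁻¹⁹ J/eV)
λ₀ = 227.08 nm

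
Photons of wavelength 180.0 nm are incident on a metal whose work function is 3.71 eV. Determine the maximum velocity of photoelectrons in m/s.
1.0573e+06 m/s

First, find the maximum kinetic energy:
E_photon = hc/λ = 6.8880 eV
KE_max = E_photon - φ = 6.8880 - 3.71 = 3.1780 eV

Convert to Joules: KE_max = 3.1780 × 1.602×10⁻¹⁹ J = 5.0917e-19 J

Then use KE = ½mv² to find velocity:
v = √(2·KE/m) = √(2 × 5.0917e-19 J / 9.109e-31 kg)
v = 1.0573e+06 m/s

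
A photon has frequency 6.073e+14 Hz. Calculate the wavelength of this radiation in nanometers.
493.65 nm

Using the wave equation: c = fλ

Solving for wavelength:
λ = c/f = (3×10⁸ m/s) / (6.073e+14 Hz)
λ = 493.65 nm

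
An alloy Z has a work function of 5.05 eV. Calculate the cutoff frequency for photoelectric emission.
1.2211e+15 Hz

The threshold frequency is when the photon energy equals the work function:
hf₀ = φ

Solving for f₀:
f₀ = φ/h = (5.05 eV × 1.602×10⁻¹⁹ J/eV) / (6.626×10⁻³⁴ J·s)
f₀ = 1.2211e+15 Hz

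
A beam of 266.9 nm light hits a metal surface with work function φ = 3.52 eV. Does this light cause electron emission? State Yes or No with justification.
Yes

For photoemission, the photon energy must exceed the work function.

Photon energy: E = hc/λ = 4.6453 eV
Work function: φ = 3.52 eV

Since E_photon (4.6453 eV) > φ (3.52 eV), photoemission WILL occur.
The threshold wavelength is λ₀ = hc/φ = 352.2 nm.
Since 266.9 nm < 352.2 nm, the light has sufficient energy.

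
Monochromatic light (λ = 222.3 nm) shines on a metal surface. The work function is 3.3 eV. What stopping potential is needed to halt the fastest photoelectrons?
2.2773 V

The stopping potential V_s satisfies: eV_s = KE_max

First, find KE_max using Einstein's equation:
E_photon = hc/λ = 5.5773 eV
KE_max = E_photon - φ = 5.5773 - 3.3 = 2.2773 eV

Since eV_s = KE_max:
V_s = KE_max/e = 2.2773 V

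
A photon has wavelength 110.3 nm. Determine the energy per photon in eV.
11.2406 eV

Using E = hf = hc/λ:

E = hc/λ = (6.626×10⁻³⁴ J·s)(3×10⁸ m/s) / (110.3×10⁻⁹ m)
E = 11.2406 eV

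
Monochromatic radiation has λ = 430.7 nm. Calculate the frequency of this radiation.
6.9606e+14 Hz

Using the wave equation: c = fλ

Solving for frequency:
f = c/λ = (3×10⁸ m/s) / (430.7×10⁻⁹ m)
f = 6.9606e+14 Hz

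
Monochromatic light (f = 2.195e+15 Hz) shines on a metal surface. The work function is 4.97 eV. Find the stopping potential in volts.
4.1078 V

The stopping potential V_s satisfies: eV_s = KE_max

First, find KE_max using Einstein's equation:
E_photon = hf = (6.626×10⁻³⁴ J·s)(2.195e+15 Hz) = 9.0778 eV
KE_max = E_photon - φ = 9.0778 - 4.97 = 4.1078 eV

Since eV_s = KE_max:
V_s = KE_max/e = 4.1078 V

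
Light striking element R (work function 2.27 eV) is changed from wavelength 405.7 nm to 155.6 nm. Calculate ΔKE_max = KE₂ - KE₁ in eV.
4.9121 eV

Using Einstein's equation: KE_max = hc/λ - φ

For λ₁ = 405.7 nm:
KE₁ = hc/λ₁ - φ = 3.0561 - 2.27 = 0.7861 eV

For λ₂ = 155.6 nm:
KE₂ = hc/λ₂ - φ = 7.9681 - 2.27 = 5.6981 eV

Change in KE:
ΔKE = KE₂ - KE₁ = 5.6981 - 0.7861 = 4.9121 eV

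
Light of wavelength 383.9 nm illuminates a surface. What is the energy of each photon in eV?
3.2296 eV

Using E = hf = hc/λ:

E = hc/λ = (6.626×10⁻³⁴ J·s)(3×10⁸ m/s) / (383.9×10⁻⁹ m)
E = 3.2296 eV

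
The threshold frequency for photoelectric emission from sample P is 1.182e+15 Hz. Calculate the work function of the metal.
4.89 eV

At the threshold frequency, photon energy equals work function:
φ = hf₀

Calculating:
φ = (6.626×10⁻³⁴ J·s)(1.182e+15 Hz)
φ = 4.89 eV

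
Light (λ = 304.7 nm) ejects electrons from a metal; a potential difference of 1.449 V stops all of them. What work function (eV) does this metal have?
2.62 eV

The stopping potential gives the maximum kinetic energy: KE_max = eV_s = 1.449 eV

From Einstein's photoelectric equation: KE_max = hc/λ - φ
Rearranging: φ = hc/λ - KE_max

Calculate photon energy:
E_photon = hc/λ = (6.626×10⁻³⁴ J·s)(3×10⁸ m/s) / (304.7×10⁻⁹ m) = 4.0691 eV

Therefore:
φ = 4.0691 - 1.449 = 2.62 eV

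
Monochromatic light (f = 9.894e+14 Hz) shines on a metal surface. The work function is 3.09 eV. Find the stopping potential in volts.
1.0018 V

The stopping potential V_s satisfies: eV_s = KE_max

First, find KE_max using Einstein's equation:
E_photon = hf = (6.626×10⁻³⁴ J·s)(9.894e+14 Hz) = 4.0918 eV
KE_max = E_photon - φ = 4.0918 - 3.09 = 1.0018 eV

Since eV_s = KE_max:
V_s = KE_max/e = 1.0018 V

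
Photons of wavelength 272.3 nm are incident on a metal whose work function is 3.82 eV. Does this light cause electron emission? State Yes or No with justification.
Yes

For photoemission, the photon energy must exceed the work function.

Photon energy: E = hc/λ = 4.5532 eV
Work function: φ = 3.82 eV

Since E_photon (4.5532 eV) > φ (3.82 eV), photoemission WILL occur.
The threshold wavelength is λ₀ = hc/φ = 324.6 nm.
Since 272.3 nm < 324.6 nm, the light has sufficient energy.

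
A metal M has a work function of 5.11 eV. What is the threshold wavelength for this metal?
242.63 nm

The threshold wavelength is when the photon energy equals the work function:
hc/λ₀ = φ

Solving for λ₀:
λ₀ = hc/φ = (6.626×10⁻³⁴ J·s)(3×10⁸ m/s) / (5.11 eV × 1.602×10⁻¹⁹ J/eV)
λ₀ = 242.63 nm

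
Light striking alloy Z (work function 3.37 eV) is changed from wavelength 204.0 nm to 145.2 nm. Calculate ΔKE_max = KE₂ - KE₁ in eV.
2.4612 eV

Using Einstein's equation: KE_max = hc/λ - φ

For λ₁ = 204.0 nm:
KE₁ = hc/λ₁ - φ = 6.0777 - 3.37 = 2.7077 eV

For λ₂ = 145.2 nm:
KE₂ = hc/λ₂ - φ = 8.5389 - 3.37 = 5.1689 eV

Change in KE:
ΔKE = KE₂ - KE₁ = 5.1689 - 2.7077 = 2.4612 eV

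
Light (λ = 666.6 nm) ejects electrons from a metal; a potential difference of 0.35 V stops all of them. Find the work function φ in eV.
1.51 eV

The stopping potential gives the maximum kinetic energy: KE_max = eV_s = 0.35 eV

From Einstein's photoelectric equation: KE_max = hc/λ - φ
Rearranging: φ = hc/λ - KE_max

Calculate photon energy:
E_photon = hc/λ = (6.626×10⁻³⁴ J·s)(3×10⁸ m/s) / (666.6×10⁻⁹ m) = 1.8599 eV

Therefore:
φ = 1.8599 - 0.35 = 1.51 eV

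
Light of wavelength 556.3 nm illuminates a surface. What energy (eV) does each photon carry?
2.2287 eV

Using E = hf = hc/λ:

E = hc/λ = (6.626×10⁻³⁴ J·s)(3×10⁸ m/s) / (556.3×10⁻⁹ m)
E = 2.2287 eV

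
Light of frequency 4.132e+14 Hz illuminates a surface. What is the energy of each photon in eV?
1.7089 eV

Using E = hf:

E = hf = (6.626×10⁻³⁴ J·s)(4.132e+14 Hz)
E = 1.7089 eV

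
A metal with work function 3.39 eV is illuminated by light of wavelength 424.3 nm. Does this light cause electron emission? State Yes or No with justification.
No

For photoemission, the photon energy must exceed the work function.

Photon energy: E = hc/λ = 2.9221 eV
Work function: φ = 3.39 eV

Since E_photon (2.9221 eV) < φ (3.39 eV), photoemission will NOT occur.
The threshold wavelength is λ₀ = hc/φ = 365.7 nm.
Since 424.3 nm > 365.7 nm, the photons lack sufficient energy.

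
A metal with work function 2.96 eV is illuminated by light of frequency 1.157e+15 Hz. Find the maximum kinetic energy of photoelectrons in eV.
1.8250 eV

Using Einstein's photoelectric equation: KE_max = hf - φ

First, calculate the photon energy:
E_photon = hf = (6.626×10⁻³⁴ J·s)(1.157e+15 Hz)
E_photon = 4.7850 eV

Then, the maximum kinetic energy:
KE_max = E_photon - φ = 4.7850 eV - 2.96 eV = 1.8250 eV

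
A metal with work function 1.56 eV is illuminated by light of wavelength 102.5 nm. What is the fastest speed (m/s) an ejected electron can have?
1.9251e+06 m/s

First, find the maximum kinetic energy:
E_photon = hc/λ = 12.0960 eV
KE_max = E_photon - φ = 12.0960 - 1.56 = 10.5360 eV

Convert to Joules: KE_max = 10.5360 × 1.602×10⁻¹⁹ J = 1.6881e-18 J

Then use KE = ½mv² to find velocity:
v = √(2·KE/m) = √(2 × 1.6881e-18 J / 9.109e-31 kg)
v = 1.9251e+06 m/s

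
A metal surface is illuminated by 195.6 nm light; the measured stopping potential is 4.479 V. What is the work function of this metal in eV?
1.86 eV

The stopping potential gives the maximum kinetic energy: KE_max = eV_s = 4.479 eV

From Einstein's photoelectric equation: KE_max = hc/λ - φ
Rearranging: φ = hc/λ - KE_max

Calculate photon energy:
E_photon = hc/λ = (6.626×10⁻³⁴ J·s)(3×10⁸ m/s) / (195.6×10⁻⁹ m) = 6.3387 eV

Therefore:
φ = 6.3387 - 4.479 = 1.86 eV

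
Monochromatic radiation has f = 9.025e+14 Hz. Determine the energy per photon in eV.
3.7324 eV

Using E = hf:

E = hf = (6.626×10⁻³⁴ J·s)(9.025e+14 Hz)
E = 3.7324 eV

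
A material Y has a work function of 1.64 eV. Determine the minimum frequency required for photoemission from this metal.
3.9655e+14 Hz

The threshold frequency is when the photon energy equals the work function:
hf₀ = φ

Solving for f₀:
f₀ = φ/h = (1.64 eV × 1.602×10⁻¹⁹ J/eV) / (6.626×10⁻³⁴ J·s)
f₀ = 3.9655e+14 Hz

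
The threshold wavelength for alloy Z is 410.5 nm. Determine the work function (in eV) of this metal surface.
3.02 eV

At the threshold wavelength, photon energy equals work function:
φ = hc/λ₀

Calculating:
φ = (6.626×10⁻³⁴ J·s)(3×10⁸ m/s) / (410.5×10⁻⁹ m)
φ = 3.02 eV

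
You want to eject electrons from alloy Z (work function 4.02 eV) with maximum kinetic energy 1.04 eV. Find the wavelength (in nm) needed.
245.03 nm

From Einstein's equation: KE_max = hc/λ - φ

Rearranging for λ:
hc/λ = KE_max + φ
λ = hc/(KE_max + φ)

Required photon energy:
E_photon = KE_max + φ = 1.04 + 4.02 = 5.06 eV

Required wavelength:
λ = hc/E_photon = (6.626×10⁻³⁴)(3×10⁸) / (5.06 × 1.602×10⁻¹⁹)
λ = 245.03 nm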